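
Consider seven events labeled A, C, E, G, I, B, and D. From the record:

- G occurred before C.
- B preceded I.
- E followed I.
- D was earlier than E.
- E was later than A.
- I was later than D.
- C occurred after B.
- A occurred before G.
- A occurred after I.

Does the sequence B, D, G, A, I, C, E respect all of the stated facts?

The constraints require I before A, but in the proposed sequence A appears ahead of I. That one violation is enough.

no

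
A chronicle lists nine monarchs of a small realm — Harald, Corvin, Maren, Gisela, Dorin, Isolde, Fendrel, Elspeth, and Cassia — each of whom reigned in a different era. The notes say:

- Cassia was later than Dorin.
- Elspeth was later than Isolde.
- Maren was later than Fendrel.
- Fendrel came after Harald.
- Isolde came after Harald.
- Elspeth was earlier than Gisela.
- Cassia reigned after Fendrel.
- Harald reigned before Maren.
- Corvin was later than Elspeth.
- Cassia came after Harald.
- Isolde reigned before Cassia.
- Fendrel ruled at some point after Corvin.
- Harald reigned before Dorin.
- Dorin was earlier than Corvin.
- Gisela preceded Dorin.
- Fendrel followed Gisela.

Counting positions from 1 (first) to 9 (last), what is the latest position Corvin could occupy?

Corvin must come before Cassia, Fendrel, and Maren — 3 rulers forced after them.
Everything else can be placed before Corvin in some valid order, so Corvin can sit as late as position 9 − 3 = 6.

6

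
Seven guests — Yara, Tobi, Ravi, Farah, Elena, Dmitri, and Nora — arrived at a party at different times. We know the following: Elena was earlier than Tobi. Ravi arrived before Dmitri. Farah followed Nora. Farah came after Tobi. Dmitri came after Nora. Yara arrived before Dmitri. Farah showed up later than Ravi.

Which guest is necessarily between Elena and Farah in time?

Tracing the constraints gives Elena → Tobi → Farah, so Tobi sits after Elena and before Farah.
No other guest is forced both after Elena and before Farah.

Tobi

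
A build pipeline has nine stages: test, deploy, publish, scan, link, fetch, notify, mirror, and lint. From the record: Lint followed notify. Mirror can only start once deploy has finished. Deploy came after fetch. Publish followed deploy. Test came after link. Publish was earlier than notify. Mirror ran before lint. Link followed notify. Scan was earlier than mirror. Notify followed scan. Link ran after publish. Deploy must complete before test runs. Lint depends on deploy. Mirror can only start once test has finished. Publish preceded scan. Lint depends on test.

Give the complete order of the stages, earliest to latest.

fetch, deploy, publish, scan, notify, link, test, mirror, lint

The constraints fix every adjacent pair, so only one ordering works:
fetch → deploy → publish → scan → notify → link → test → mirror → lint.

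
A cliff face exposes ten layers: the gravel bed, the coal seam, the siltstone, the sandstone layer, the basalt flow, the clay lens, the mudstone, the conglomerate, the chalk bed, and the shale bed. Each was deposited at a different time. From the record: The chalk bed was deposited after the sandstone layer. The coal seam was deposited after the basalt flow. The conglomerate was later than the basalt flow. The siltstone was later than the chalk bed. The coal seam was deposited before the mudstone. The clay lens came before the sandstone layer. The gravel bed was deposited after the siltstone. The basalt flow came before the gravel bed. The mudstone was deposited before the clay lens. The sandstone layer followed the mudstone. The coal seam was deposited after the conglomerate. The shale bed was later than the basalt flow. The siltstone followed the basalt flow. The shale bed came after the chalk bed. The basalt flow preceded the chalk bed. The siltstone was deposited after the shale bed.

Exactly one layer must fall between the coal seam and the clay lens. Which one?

Tracing the constraints gives the coal seam → the mudstone → the clay lens, so the mudstone sits after the coal seam and before the clay lens.
No other layer is forced both after the coal seam and before the clay lens.

the mudstone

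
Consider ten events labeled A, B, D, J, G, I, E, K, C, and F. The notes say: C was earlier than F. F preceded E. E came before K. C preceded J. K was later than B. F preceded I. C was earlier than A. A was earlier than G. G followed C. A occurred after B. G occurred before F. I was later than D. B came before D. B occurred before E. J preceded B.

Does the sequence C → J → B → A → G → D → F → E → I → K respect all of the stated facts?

yes

Check each stated constraint against the proposed order — e.g. C is ahead of F; B is ahead of K. Every pair is in the required order; nothing is violated.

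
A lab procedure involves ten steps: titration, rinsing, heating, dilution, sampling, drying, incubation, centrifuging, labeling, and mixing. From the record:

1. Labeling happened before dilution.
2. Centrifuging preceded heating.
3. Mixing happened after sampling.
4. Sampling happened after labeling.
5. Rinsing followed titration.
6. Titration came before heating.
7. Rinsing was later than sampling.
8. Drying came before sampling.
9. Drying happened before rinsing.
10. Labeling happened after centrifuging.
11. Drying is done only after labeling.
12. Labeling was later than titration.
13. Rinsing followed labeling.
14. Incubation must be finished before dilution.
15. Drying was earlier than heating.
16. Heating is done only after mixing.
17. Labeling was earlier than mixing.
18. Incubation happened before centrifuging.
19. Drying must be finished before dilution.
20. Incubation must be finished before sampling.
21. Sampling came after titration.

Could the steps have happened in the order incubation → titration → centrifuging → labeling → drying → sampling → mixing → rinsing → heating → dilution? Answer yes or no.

Check each stated constraint against the proposed order — e.g. titration is ahead of heating; incubation is ahead of dilution. Every pair is in the required order; nothing is violated.

yes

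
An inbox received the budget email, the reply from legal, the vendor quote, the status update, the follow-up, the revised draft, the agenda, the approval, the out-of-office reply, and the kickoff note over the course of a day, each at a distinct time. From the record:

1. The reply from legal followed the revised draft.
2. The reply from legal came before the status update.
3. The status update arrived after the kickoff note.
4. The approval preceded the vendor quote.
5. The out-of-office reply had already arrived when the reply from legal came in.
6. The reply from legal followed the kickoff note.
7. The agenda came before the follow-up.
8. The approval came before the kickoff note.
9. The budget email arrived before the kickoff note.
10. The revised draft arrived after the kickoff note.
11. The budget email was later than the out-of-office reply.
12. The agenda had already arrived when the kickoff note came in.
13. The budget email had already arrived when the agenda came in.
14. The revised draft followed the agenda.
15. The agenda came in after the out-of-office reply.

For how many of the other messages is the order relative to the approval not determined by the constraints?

4

Forced after the approval: the kickoff note, the reply from legal, the revised draft, the status update, and the vendor quote.
That leaves the agenda, the budget email, the follow-up, and the out-of-office reply with no forced order relative to the approval — 4.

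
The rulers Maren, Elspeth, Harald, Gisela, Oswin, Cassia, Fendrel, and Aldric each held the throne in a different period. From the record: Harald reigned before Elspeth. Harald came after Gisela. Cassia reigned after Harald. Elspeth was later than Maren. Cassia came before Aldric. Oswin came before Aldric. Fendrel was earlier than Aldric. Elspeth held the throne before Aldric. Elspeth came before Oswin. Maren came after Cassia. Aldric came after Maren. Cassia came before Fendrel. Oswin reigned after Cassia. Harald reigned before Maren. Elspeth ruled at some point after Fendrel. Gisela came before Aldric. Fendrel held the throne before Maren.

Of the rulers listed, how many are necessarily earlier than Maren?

4

Directly stated before Maren: Cassia, Fendrel, and Harald.
Gisela reaches Maren via Gisela → Harald → Maren.
That's Cassia, Fendrel, Gisela, and Harald — 4 in all.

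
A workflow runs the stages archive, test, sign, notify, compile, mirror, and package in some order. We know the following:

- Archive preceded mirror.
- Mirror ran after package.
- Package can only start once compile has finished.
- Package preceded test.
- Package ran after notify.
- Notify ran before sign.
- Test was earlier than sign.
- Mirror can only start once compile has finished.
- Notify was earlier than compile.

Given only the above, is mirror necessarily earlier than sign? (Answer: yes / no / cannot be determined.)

No chain of stated constraints runs from mirror to sign, and none runs from sign to mirror either.
So the relative order of mirror and sign is not fixed by the given facts.

cannot be determined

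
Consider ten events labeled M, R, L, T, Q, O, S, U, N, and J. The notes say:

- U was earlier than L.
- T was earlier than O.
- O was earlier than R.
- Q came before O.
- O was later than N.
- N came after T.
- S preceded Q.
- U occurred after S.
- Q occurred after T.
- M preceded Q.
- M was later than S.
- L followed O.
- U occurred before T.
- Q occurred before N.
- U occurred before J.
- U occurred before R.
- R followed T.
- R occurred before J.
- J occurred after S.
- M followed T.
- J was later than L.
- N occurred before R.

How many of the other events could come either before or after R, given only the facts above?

1

Forced before R: M, N, O, Q, S, T, and U; forced after R: J.
That leaves L with no forced order relative to R — 1.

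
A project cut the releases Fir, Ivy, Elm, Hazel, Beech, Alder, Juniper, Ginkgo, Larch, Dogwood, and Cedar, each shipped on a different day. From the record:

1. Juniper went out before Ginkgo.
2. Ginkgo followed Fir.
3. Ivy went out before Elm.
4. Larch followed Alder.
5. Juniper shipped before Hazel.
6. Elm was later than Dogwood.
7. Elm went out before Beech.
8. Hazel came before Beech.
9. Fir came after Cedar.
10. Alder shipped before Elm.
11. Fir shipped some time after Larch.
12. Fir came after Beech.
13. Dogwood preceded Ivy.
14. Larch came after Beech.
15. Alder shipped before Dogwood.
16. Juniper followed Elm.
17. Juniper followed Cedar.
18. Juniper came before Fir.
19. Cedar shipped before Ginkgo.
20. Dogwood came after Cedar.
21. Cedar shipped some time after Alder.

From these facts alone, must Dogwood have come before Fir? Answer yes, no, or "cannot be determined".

yes

Chain the constraints: Dogwood → Elm → Juniper → Fir. Each link is directly stated, so Dogwood comes before Fir.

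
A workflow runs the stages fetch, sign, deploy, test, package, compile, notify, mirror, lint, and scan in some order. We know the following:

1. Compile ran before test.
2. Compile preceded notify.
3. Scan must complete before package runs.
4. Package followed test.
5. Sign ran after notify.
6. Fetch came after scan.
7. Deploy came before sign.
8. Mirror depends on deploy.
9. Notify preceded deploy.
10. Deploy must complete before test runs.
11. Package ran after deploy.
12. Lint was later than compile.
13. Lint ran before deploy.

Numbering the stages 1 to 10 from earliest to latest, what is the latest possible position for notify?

Notify must come before deploy, mirror, package, sign, and test — 5 stages forced after it.
Everything else can be placed before notify in some valid order, so notify can sit as late as position 10 − 5 = 5.

5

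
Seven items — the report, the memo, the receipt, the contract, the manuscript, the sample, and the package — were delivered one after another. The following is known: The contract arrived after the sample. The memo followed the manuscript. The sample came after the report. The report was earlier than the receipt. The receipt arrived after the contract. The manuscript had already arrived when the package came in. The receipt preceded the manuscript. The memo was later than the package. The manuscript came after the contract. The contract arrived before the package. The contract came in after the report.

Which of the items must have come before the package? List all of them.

the contract, the manuscript, the receipt, the report, the sample

Directly stated before the package: the contract and the manuscript.
The receipt reaches the package via the receipt → the manuscript → the package.
The report reaches the package via the report → the contract → the package.
The sample reaches the package via the sample → the contract → the package.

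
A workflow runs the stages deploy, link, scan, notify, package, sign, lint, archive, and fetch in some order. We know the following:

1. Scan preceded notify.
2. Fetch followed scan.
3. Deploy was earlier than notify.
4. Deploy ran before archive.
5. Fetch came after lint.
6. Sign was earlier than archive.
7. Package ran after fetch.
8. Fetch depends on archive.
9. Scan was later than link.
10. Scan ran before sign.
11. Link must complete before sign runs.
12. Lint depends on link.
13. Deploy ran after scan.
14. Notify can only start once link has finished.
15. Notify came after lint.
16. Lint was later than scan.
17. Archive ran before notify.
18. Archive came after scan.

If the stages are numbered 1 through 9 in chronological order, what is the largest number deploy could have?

5

Deploy must come before archive, fetch, notify, and package — 4 stages forced after it.
Everything else can be placed before deploy in some valid order, so deploy can sit as late as position 9 − 4 = 5.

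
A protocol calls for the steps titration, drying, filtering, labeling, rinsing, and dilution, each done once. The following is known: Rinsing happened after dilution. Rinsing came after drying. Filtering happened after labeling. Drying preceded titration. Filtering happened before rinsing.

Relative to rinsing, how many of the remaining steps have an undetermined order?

Forced before rinsing: dilution, drying, filtering, and labeling.
That leaves titration with no forced order relative to rinsing — 1.

1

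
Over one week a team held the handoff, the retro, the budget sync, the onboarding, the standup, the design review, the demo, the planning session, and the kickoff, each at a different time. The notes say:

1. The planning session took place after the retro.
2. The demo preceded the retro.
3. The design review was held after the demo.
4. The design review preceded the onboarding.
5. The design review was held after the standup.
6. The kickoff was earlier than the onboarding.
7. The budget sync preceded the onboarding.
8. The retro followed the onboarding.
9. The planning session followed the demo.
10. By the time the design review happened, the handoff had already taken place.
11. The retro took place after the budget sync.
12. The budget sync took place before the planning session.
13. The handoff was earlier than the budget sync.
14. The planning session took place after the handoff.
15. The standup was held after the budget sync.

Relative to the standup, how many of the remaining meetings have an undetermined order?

Forced before the standup: the budget sync and the handoff; forced after the standup: the design review, the onboarding, the planning session, and the retro.
That leaves the demo and the kickoff with no forced order relative to the standup — 2.

2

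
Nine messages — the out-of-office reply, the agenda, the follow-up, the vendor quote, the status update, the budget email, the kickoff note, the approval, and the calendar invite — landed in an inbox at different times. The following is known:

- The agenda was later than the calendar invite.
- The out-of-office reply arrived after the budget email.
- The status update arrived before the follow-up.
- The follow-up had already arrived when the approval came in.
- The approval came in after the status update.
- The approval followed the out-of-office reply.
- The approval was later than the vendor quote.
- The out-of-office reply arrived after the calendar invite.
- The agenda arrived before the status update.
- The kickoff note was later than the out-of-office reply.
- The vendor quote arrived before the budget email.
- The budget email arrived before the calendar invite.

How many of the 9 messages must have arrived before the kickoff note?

4

Directly stated before the kickoff note: the out-of-office reply.
The budget email reaches the kickoff note via the budget email → the out-of-office reply → the kickoff note.
The calendar invite reaches the kickoff note via the calendar invite → the out-of-office reply → the kickoff note.
The vendor quote reaches the kickoff note via the vendor quote → the budget email → the out-of-office reply → the kickoff note.
That's the budget email, the calendar invite, the out-of-office reply, and the vendor quote — 4 in all.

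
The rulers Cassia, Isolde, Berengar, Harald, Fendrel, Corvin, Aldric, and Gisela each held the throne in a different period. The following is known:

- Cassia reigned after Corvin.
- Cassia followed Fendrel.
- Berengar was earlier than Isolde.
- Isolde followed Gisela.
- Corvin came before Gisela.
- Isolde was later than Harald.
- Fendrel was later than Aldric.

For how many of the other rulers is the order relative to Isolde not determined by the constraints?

3

Forced before Isolde: Berengar, Corvin, Gisela, and Harald.
That leaves Aldric, Cassia, and Fendrel with no forced order relative to Isolde — 3.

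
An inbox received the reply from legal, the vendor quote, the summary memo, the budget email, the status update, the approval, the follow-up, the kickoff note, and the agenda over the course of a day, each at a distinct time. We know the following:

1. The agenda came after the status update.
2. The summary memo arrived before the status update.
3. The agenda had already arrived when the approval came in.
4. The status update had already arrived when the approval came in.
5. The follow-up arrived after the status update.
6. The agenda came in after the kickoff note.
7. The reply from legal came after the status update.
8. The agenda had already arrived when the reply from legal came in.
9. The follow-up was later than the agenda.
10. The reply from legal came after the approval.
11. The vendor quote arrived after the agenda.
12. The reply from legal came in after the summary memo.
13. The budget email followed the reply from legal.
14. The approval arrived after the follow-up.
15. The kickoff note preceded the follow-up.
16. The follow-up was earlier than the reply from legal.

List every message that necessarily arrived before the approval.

the agenda, the follow-up, the kickoff note, the status update, the summary memo

Directly stated before the approval: the agenda, the follow-up, and the status update.
The kickoff note reaches the approval via the kickoff note → the agenda → the approval.
The summary memo reaches the approval via the summary memo → the status update → the approval.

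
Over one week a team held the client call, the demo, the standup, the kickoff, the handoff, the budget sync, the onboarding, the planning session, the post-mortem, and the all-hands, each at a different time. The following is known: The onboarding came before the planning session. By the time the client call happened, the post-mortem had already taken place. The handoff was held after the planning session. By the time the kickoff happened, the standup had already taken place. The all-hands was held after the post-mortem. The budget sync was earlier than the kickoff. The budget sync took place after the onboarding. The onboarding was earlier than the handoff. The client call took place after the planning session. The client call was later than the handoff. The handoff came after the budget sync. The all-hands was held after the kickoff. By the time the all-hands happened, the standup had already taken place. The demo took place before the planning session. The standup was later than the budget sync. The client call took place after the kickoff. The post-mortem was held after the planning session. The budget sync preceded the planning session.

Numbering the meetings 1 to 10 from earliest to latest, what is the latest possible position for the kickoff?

The kickoff must come before the all-hands and the client call — 2 meetings forced after it.
Everything else can be placed before the kickoff in some valid order, so the kickoff can sit as late as position 10 − 2 = 8.

8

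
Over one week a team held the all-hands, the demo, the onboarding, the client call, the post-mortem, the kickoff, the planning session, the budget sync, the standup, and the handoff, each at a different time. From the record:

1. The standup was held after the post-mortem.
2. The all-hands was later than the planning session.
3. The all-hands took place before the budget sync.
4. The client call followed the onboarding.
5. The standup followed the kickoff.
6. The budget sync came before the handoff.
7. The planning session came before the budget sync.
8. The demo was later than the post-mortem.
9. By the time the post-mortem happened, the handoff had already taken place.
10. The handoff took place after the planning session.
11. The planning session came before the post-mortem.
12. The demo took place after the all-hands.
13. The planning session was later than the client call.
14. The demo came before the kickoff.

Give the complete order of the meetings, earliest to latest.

The constraints fix every adjacent pair, so only one ordering works:
the onboarding → the client call → the planning session → the all-hands → the budget sync → the handoff → the post-mortem → the demo → the kickoff → the standup.

the onboarding, the client call, the planning session, the all-hands, the budget sync, the handoff, the post-mortem, the demo, the kickoff, the standup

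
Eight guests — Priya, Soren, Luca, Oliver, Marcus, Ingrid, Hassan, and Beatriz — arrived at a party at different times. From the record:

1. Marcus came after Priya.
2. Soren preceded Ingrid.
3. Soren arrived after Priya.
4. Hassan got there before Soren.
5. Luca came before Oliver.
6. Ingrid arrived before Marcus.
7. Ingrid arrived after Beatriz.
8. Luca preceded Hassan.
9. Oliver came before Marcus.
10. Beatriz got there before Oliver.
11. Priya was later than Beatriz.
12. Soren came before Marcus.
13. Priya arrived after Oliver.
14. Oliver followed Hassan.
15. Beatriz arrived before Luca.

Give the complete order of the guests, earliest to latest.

The constraints fix every adjacent pair, so only one ordering works:
Beatriz → Luca → Hassan → Oliver → Priya → Soren → Ingrid → Marcus.

Beatriz, Luca, Hassan, Oliver, Priya, Soren, Ingrid, Marcus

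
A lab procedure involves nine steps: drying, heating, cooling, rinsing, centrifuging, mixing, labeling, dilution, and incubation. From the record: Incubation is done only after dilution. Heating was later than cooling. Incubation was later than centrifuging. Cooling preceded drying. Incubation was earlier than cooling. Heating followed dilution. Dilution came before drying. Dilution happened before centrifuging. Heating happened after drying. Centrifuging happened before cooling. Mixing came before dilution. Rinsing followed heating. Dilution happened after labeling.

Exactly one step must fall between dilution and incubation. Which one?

Tracing the constraints gives dilution → centrifuging → incubation, so centrifuging sits after dilution and before incubation.
No other step is forced both after dilution and before incubation.

centrifuging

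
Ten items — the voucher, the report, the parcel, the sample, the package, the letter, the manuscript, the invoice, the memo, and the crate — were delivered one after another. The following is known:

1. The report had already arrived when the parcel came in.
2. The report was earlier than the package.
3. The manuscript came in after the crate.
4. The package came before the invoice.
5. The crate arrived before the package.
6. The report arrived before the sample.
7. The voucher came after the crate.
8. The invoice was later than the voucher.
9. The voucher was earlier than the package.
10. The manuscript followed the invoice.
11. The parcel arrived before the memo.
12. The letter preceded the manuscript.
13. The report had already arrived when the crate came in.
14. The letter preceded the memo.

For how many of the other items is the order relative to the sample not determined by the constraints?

8

Forced before the sample: the report.
That leaves the crate, the invoice, the letter, the manuscript, the memo, the package, the parcel, and the voucher with no forced order relative to the sample — 8.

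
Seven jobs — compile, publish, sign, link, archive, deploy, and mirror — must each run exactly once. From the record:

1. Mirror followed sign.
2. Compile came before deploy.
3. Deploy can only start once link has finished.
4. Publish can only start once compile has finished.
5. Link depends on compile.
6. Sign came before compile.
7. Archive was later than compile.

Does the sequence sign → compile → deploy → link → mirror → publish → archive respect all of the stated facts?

no

The constraints require link before deploy, but in the proposed sequence deploy appears ahead of link. That one violation is enough.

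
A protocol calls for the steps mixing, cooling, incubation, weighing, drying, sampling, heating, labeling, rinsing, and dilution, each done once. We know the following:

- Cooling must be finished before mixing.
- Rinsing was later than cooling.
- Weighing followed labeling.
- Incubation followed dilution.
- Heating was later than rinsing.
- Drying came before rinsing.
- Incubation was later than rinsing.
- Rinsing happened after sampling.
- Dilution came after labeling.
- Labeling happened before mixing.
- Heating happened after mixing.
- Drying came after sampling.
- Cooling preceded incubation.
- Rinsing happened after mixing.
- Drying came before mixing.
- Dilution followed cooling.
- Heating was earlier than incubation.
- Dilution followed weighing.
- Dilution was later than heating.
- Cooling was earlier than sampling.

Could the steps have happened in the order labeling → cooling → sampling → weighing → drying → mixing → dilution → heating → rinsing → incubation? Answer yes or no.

The constraints require rinsing before heating, but in the proposed sequence heating appears ahead of rinsing. That one violation is enough.

no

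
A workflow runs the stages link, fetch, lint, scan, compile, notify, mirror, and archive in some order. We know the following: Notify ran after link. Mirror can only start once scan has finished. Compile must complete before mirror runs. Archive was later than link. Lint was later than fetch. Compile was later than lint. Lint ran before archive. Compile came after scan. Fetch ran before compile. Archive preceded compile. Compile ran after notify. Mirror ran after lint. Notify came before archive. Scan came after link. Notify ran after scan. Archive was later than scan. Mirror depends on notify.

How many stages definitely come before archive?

5

Directly stated before archive: link, lint, notify, and scan.
Fetch reaches archive via fetch → lint → archive.
That's fetch, link, lint, notify, and scan — 5 in all.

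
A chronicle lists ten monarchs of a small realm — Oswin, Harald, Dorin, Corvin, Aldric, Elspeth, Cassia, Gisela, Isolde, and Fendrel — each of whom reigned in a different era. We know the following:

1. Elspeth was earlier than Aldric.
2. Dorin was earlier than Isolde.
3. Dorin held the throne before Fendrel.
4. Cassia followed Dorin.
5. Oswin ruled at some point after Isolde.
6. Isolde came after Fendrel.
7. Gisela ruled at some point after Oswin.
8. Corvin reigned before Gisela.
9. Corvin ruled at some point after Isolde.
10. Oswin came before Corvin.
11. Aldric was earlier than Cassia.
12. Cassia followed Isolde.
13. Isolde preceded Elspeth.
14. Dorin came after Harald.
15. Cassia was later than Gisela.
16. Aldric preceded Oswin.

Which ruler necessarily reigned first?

Harald

Harald has a chain of constraints placing them before every other ruler, so Harald must be first.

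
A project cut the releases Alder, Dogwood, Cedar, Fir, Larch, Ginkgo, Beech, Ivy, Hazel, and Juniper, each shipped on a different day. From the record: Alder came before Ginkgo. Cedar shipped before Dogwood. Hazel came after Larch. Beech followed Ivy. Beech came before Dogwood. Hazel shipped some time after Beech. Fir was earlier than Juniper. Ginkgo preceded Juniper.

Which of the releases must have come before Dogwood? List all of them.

Beech, Cedar, Ivy

Directly stated before Dogwood: Beech and Cedar.
Ivy reaches Dogwood via Ivy → Beech → Dogwood.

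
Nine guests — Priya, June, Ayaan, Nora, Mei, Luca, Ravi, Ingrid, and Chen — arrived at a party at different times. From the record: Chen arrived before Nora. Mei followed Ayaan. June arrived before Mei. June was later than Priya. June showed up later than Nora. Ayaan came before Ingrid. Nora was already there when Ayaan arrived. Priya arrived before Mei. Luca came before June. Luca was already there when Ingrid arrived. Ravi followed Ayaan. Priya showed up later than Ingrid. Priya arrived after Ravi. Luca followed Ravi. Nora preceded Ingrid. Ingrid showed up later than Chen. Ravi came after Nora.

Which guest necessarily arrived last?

Mei

Every other guest has a chain of constraints placing them before Mei, so Mei is last.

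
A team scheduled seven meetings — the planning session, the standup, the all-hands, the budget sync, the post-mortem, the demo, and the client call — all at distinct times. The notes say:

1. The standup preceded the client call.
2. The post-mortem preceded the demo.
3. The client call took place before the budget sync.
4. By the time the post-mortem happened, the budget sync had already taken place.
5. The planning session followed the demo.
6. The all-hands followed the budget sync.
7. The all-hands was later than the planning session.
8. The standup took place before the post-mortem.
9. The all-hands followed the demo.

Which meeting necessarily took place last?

the all-hands

Every other meeting has a chain of constraints placing it before the all-hands, so the all-hands is last.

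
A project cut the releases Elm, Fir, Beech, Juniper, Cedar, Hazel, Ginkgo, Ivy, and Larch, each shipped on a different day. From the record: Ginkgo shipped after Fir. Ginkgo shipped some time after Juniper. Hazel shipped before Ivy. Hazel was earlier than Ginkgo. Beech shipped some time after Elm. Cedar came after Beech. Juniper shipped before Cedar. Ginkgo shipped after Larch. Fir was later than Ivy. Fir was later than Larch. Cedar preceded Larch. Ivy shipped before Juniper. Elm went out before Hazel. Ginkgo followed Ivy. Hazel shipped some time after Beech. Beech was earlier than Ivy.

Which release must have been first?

Elm

Elm has a chain of constraints placing it before every other release, so Elm must be first.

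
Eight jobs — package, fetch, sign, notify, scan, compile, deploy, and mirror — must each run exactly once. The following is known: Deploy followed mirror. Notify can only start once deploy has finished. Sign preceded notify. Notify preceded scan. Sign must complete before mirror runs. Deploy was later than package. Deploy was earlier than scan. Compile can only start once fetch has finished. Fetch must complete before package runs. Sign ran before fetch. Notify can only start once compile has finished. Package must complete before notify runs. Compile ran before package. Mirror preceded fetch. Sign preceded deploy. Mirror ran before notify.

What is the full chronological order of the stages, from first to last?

sign, mirror, fetch, compile, package, deploy, notify, scan

The constraints fix every adjacent pair, so only one ordering works:
sign → mirror → fetch → compile → package → deploy → notify → scan.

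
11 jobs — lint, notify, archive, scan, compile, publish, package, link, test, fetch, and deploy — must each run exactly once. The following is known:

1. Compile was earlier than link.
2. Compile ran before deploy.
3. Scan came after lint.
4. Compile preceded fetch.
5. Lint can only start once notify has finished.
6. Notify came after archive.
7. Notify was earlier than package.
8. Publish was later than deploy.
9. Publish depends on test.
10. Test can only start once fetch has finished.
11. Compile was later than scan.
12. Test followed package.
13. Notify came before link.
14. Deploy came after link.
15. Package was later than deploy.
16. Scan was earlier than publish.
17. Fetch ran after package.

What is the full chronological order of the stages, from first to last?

archive, notify, lint, scan, compile, link, deploy, package, fetch, test, publish

The constraints fix every adjacent pair, so only one ordering works:
archive → notify → lint → scan → compile → link → deploy → package → fetch → test → publish.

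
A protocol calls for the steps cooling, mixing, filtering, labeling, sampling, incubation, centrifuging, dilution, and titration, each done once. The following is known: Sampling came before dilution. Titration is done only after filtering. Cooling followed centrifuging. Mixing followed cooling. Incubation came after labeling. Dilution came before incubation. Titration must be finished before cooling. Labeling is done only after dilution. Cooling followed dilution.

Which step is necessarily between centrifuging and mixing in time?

cooling

Tracing the constraints gives centrifuging → cooling → mixing, so cooling sits after centrifuging and before mixing.
No other step is forced both after centrifuging and before mixing.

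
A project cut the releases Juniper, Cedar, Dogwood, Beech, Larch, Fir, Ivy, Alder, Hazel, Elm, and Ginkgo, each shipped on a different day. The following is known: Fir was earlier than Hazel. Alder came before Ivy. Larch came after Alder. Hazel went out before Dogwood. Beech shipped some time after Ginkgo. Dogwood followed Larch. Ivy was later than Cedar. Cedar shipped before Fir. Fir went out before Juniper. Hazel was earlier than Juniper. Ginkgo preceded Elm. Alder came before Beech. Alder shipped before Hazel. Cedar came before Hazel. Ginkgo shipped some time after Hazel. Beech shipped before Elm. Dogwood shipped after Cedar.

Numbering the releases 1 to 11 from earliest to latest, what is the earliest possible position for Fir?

2

Cedar must come before Fir — 1 forced predecessor.
Nothing else is forced ahead of Fir, so its earliest slot is position 1 + 1 = 2.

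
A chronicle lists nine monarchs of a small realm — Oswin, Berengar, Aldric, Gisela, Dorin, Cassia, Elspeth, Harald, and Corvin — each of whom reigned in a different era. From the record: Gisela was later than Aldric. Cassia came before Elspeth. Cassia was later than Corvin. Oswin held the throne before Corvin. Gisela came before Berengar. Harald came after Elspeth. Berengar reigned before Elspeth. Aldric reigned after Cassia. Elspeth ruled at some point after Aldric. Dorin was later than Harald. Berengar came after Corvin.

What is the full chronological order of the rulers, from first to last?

Oswin, Corvin, Cassia, Aldric, Gisela, Berengar, Elspeth, Harald, Dorin

The constraints fix every adjacent pair, so only one ordering works:
Oswin → Corvin → Cassia → Aldric → Gisela → Berengar → Elspeth → Harald → Dorin.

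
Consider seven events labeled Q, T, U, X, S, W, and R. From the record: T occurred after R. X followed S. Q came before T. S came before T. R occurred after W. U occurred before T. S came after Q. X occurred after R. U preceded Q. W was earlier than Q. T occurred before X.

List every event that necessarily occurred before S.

Directly stated before S: Q.
U reaches S via U → Q → S.
W reaches S via W → Q → S.
No chain forces X (or any of the others) ahead of S.

Q, U, W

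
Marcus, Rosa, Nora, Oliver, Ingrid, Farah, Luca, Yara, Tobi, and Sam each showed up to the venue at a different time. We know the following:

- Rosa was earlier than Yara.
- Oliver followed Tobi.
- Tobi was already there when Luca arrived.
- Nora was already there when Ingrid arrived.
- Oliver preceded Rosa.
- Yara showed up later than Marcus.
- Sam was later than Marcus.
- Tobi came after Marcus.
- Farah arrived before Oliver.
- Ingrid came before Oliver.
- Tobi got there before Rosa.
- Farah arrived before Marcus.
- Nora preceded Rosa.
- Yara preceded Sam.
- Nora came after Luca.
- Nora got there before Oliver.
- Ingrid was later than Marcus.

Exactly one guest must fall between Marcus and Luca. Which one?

Tracing the constraints gives Marcus → Tobi → Luca, so Tobi sits after Marcus and before Luca.
No other guest is forced both after Marcus and before Luca.

Tobi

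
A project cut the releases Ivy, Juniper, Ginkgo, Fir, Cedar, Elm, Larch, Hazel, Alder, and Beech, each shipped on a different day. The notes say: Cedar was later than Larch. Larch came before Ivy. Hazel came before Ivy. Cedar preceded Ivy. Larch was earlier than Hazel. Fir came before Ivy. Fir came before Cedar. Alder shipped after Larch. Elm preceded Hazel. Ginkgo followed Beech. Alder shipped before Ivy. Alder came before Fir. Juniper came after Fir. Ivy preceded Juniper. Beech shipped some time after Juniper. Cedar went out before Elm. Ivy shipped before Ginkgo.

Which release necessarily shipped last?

Ginkgo

Every other release has a chain of constraints placing it before Ginkgo, so Ginkgo is last.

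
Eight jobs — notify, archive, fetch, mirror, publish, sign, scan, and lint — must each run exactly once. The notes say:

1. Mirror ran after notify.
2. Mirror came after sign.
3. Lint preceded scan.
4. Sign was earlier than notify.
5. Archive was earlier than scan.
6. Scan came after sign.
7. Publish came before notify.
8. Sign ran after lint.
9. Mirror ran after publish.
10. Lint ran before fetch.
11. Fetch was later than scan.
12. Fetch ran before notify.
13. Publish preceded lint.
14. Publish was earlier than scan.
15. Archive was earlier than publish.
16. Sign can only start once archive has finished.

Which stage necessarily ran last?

Every other stage has a chain of constraints placing it before mirror, so mirror is last.

mirror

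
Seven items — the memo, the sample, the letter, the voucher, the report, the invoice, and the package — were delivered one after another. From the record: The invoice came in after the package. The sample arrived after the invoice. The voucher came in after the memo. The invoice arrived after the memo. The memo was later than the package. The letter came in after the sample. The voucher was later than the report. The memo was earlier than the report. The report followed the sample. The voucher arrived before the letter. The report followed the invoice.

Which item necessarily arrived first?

the package

The package has a chain of constraints placing it before every other item, so the package must be first.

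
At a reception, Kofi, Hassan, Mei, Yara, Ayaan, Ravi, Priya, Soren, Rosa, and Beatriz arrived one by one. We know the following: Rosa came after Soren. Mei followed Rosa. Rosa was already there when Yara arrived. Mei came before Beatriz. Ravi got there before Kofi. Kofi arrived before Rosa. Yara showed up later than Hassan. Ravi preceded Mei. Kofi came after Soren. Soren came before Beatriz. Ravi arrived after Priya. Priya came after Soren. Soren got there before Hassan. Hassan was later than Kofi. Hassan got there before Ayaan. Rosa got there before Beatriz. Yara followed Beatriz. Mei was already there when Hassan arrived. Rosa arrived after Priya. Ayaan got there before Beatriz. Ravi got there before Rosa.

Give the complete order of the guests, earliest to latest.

Soren, Priya, Ravi, Kofi, Rosa, Mei, Hassan, Ayaan, Beatriz, Yara

The constraints fix every adjacent pair, so only one ordering works:
Soren → Priya → Ravi → Kofi → Rosa → Mei → Hassan → Ayaan → Beatriz → Yara.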